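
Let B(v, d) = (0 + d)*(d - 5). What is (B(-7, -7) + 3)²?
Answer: 7569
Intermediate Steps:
B(v, d) = d*(-5 + d)
(B(-7, -7) + 3)² = (-7*(-5 - 7) + 3)² = (-7*(-12) + 3)² = (84 + 3)² = 87² = 7569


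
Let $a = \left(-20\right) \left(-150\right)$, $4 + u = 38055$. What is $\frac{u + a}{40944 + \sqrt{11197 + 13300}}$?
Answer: $\frac{1680792144}{1676386639} - \frac{41051 \sqrt{24497}}{1676386639} \approx 0.9988$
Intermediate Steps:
$u = 38051$ ($u = -4 + 38055 = 38051$)
$a = 3000$
$\frac{u + a}{40944 + \sqrt{11197 + 13300}} = \frac{38051 + 3000}{40944 + \sqrt{11197 + 13300}} = \frac{41051}{40944 + \sqrt{24497}}$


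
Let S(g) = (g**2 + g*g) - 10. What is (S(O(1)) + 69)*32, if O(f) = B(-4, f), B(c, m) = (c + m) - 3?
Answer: 4192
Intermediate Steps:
B(c, m) = -3 + c + m
O(f) = -7 + f (O(f) = -3 - 4 + f = -7 + f)
S(g) = -10 + 2*g**2 (S(g) = (g**2 + g**2) - 10 = 2*g**2 - 10 = -10 + 2*g**2)
(S(O(1)) + 69)*32 = ((-10 + 2*(-7 + 1)**2) + 69)*32 = ((-10 + 2*(-6)**2) + 69)*32 = ((-10 + 2*36) + 69)*32 = ((-10 + 72) + 69)*32 = (62 + 69)*32 = 131*32 = 4192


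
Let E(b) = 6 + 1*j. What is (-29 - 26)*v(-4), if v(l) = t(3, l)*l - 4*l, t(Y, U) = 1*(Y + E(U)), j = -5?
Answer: 0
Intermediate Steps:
E(b) = 1 (E(b) = 6 + 1*(-5) = 6 - 5 = 1)
t(Y, U) = 1 + Y (t(Y, U) = 1*(Y + 1) = 1*(1 + Y) = 1 + Y)
v(l) = 0 (v(l) = (1 + 3)*l - 4*l = 4*l - 4*l = 0)
(-29 - 26)*v(-4) = (-29 - 26)*0 = -55*0 = 0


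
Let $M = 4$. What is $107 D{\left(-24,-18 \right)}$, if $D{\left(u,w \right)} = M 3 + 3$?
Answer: $1605$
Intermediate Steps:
$D{\left(u,w \right)} = 15$ ($D{\left(u,w \right)} = 4 \cdot 3 + 3 = 12 + 3 = 15$)
$107 D{\left(-24,-18 \right)} = 107 \cdot 15 = 1605$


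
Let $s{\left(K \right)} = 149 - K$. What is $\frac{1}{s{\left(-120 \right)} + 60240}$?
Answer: $\frac{1}{60509} \approx 1.6526 \cdot 10^{-5}$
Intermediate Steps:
$\frac{1}{s{\left(-120 \right)} + 60240} = \frac{1}{\left(149 - -120\right) + 60240} = \frac{1}{\left(149 + 120\right) + 60240} = \frac{1}{269 + 60240} = \frac{1}{60509}$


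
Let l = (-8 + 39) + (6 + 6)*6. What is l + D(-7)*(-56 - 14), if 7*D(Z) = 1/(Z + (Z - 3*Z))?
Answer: 711/7 ≈ 101.57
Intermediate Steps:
l = 103 (l = 31 + 12*6 = 31 + 72 = 103)
D(Z) = -1/(7*Z) (D(Z) = 1/(7*(Z + (Z - 3*Z))) = 1/(7*(Z - 2*Z)) = 1/(7*((-Z))) = (-1/Z)/7 = -1/(7*Z))
l + D(-7)*(-56 - 14) = 103 + (-⅐/(-7))*(-56 - 14) = 103 - ⅐*(-⅐)*(-70) = 103 + (1/49)*(-70) = 103 - 10/7 = 711/7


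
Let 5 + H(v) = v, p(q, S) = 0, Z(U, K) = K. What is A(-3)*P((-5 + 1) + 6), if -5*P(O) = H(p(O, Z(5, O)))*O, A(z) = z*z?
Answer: 18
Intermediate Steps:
H(v) = -5 + v
A(z) = z²
P(O) = O (P(O) = -(-5 + 0)*O/5 = -(-1)*O = O)
A(-3)*P((-5 + 1) + 6) = (-3)²*((-5 + 1) + 6) = 9*(-4 + 6) = 9*2 = 18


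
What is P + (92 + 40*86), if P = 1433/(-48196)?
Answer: 170226839/48196 ≈ 3532.0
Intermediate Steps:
P = -1433/48196 (P = 1433*(-1/48196) = -1433/48196 ≈ -0.029733)
P + (92 + 40*86) = -1433/48196 + (92 + 40*86) = -1433/48196 + (92 + 3440) = -1433/48196 + 3532 = 170226839/48196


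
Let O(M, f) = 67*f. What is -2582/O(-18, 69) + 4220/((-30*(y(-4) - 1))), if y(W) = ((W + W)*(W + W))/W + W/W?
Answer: 304495/36984 ≈ 8.2332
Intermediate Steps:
y(W) = 1 + 4*W (y(W) = ((2*W)*(2*W))/W + 1 = (4*W²)/W + 1 = 4*W + 1 = 1 + 4*W)
-2582/O(-18, 69) + 4220/((-30*(y(-4) - 1))) = -2582/(67*69) + 4220/((-30*((1 + 4*(-4)) - 1))) = -2582/4623 + 4220/((-30*((1 - 16) - 1))) = -2582*1/4623 + 4220/((-30*(-15 - 1))) = -2582/4623 + 4220/((-30*(-16))) = -2582/4623 + 4220/480 = -2582/4623 + 4220*(1/480) = -2582/4623 + 211/24 = 304495/36984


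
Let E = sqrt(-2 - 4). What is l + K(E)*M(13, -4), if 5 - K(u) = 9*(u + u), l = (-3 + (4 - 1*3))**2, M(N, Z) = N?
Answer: 69 - 234*I*sqrt(6) ≈ 69.0 - 573.18*I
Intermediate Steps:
l = 4 (l = (-3 + (4 - 3))**2 = (-3 + 1)**2 = (-2)**2 = 4)
E = I*sqrt(6) (E = sqrt(-6) = I*sqrt(6) ≈ 2.4495*I)
K(u) = 5 - 18*u (K(u) = 5 - 9*(u + u) = 5 - 9*2*u = 5 - 18*u)
l + K(E)*M(13, -4) = 4 + (5 - 18*I*sqrt(6))*13 = 4 + (65 - 234*I*sqrt(6)) = 69 - 234*I*sqrt(6)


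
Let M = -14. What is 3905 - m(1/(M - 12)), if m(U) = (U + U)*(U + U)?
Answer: 659944/169 ≈ 3905.0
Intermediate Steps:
m(U) = 4*U² (m(U) = (2*U)*(2*U) = 4*U²)
3905 - m(1/(M - 12)) = 3905 - 4*(1/(-14 - 12))² = 3905 - 4*(1/(-26))² = 3905 - 4*(-1/26)² = 3905 - 4/676 = 3905 - 1*1/169 = 3905 - 1/169 = 659944/169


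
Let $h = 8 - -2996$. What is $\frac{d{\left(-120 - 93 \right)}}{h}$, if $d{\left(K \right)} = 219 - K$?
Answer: $\frac{108}{751} \approx 0.14381$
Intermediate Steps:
$h = 3004$ ($h = 8 + 2996 = 3004$)
$\frac{d{\left(-120 - 93 \right)}}{h} = \frac{219 - \left(-120 - 93\right)}{3004} = \left(219 - -213\right) \frac{1}{3004} = \left(219 + 213\right) \frac{1}{3004} = 432 \cdot \frac{1}{3004} = \frac{108}{751}$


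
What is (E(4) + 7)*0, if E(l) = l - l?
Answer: 0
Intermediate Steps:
E(l) = 0
(E(4) + 7)*0 = (0 + 7)*0 = 7*0 = 0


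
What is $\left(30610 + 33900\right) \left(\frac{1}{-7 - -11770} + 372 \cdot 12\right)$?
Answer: $\frac{3387422228830}{11763} \approx 2.8797 \cdot 10^{8}$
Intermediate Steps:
$\left(30610 + 33900\right) \left(\frac{1}{-7 - -11770} + 372 \cdot 12\right) = 64510 \left(\frac{1}{-7 + 11770} + 4464\right) = 64510 \left(\frac{1}{11763} + 4464\right) = 64510 \cdot \frac{52510033}{11763} = \frac{3387422228830}{11763}$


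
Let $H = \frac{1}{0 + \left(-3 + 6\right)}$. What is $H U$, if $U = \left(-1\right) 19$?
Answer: $- \frac{19}{3} \approx -6.3333$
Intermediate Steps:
$U = -19$
$H = \frac{1}{3}$ ($H = \frac{1}{0 + 3} = \frac{1}{3} \approx 0.33333$)
$H U = \frac{1}{3} \left(-19\right) = - \frac{19}{3}$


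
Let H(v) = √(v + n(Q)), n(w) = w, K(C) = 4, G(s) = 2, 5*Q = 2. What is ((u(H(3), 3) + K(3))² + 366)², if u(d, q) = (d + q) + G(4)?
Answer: 5099044/25 + 81072*√85/25 ≈ 2.3386e+5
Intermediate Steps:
Q = ⅖ (Q = (⅕)*2 = ⅖ ≈ 0.40000)
H(v) = √(⅖ + v) (H(v) = √(v + ⅖) = √(⅖ + v))
u(d, q) = 2 + d + q (u(d, q) = (d + q) + 2 = 2 + d + q)
((u(H(3), 3) + K(3))² + 366)² = (((2 + √(10 + 25*3)/5 + 3) + 4)² + 366)² = (((2 + √(10 + 75)/5 + 3) + 4)² + 366)² = (((2 + √85/5 + 3) + 4)² + 366)² = (((5 + √85/5) + 4)² + 366)² = ((9 + √85/5)² + 366)² = (366 + (9 + √85/5)²)²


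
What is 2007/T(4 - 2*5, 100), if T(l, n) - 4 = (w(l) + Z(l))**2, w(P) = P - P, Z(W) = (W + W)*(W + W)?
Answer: 2007/20740 ≈ 0.096770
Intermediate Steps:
Z(W) = 4*W**2 (Z(W) = (2*W)*(2*W) = 4*W**2)
w(P) = 0
T(l, n) = 4 + 16*l**4 (T(l, n) = 4 + (0 + 4*l**2)**2 = 4 + (4*l**2)**2 = 4 + 16*l**4)
2007/T(4 - 2*5, 100) = 2007/(4 + 16*(4 - 2*5)**4) = 2007/(4 + 16*(4 - 10)**4) = 2007/(4 + 16*(-6)**4) = 2007/(4 + 16*1296) = 2007/(4 + 20736) = 2007/20740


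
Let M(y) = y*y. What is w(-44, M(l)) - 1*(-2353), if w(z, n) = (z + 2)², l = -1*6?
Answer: 4117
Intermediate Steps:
l = -6
M(y) = y²
w(z, n) = (2 + z)²
w(-44, M(l)) - 1*(-2353) = (2 - 44)² - 1*(-2353) = (-42)² + 2353 = 1764 + 2353 = 4117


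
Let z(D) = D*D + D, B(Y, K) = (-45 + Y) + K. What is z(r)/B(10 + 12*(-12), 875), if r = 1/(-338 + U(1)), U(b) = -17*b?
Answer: -59/14618900 ≈ -4.0359e-6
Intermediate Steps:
B(Y, K) = -45 + K + Y
r = -1/355 (r = 1/(-338 - 17*1) = 1/(-338 - 17) = 1/(-355) = -1/355 ≈ -0.0028169)
z(D) = D + D² (z(D) = D² + D = D + D²)
z(r)/B(10 + 12*(-12), 875) = (-(1 - 1/355)/355)/(-45 + 875 + (10 + 12*(-12))) = (-1/355*354/355)/(-45 + 875 + (10 - 144)) = -354/(126025*(-45 + 875 - 134)) = -354/126025/696 = -354/126025*1/696 = -59/14618900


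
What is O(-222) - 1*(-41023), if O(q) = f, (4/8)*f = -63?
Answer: 40897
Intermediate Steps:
f = -126 (f = 2*(-63) = -126)
O(q) = -126
O(-222) - 1*(-41023) = -126 - 1*(-41023) = -126 + 41023 = 40897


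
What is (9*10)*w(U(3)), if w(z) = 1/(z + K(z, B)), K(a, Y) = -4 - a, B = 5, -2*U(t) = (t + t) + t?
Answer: -45/2 ≈ -22.500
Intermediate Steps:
U(t) = -3*t/2 (U(t) = -((t + t) + t)/2 = -(2*t + t)/2 = -3*t/2)
w(z) = -1/4 (w(z) = 1/(z + (-4 - z)) = 1/(-4) = -1/4)
(9*10)*w(U(3)) = (9*10)*(-1/4) = 90*(-1/4) = -45/2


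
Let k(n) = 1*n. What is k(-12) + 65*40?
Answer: 2588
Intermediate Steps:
k(n) = n
k(-12) + 65*40 = -12 + 65*40 = -12 + 2600 = 2588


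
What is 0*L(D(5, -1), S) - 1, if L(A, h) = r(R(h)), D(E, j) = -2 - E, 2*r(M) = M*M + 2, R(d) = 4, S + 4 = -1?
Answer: -1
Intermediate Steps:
S = -5 (S = -4 - 1 = -5)
r(M) = 1 + M²/2 (r(M) = (M*M + 2)/2 = (M² + 2)/2 = (2 + M²)/2 = 1 + M²/2)
L(A, h) = 9 (L(A, h) = 1 + (½)*4² = 1 + (½)*16 = 1 + 8 = 9)
0*L(D(5, -1), S) - 1 = 0*9 - 1 = 0 - 1 = -1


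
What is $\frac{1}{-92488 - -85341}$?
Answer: $- \frac{1}{7147} \approx -0.00013992$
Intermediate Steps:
$\frac{1}{-92488 - -85341} = \frac{1}{-92488 + 85341} = \frac{1}{-7147} = - \frac{1}{7147}$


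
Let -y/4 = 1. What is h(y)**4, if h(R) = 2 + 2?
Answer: 256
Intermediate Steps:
y = -4 (y = -4*1 = -4)
h(R) = 4
h(y)**4 = 4**4 = 256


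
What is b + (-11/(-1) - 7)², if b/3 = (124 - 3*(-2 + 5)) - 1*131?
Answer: -32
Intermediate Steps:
b = -48 (b = 3*((124 - 3*(-2 + 5)) - 1*131) = 3*((124 - 3*3) - 131) = 3*((124 - 1*9) - 131) = 3*((124 - 9) - 131) = 3*(115 - 131) = 3*(-16) = -48)
b + (-11/(-1) - 7)² = -48 + (-11/(-1) - 7)² = -48 + (-11*(-1) - 7)² = -48 + (11 - 7)² = -48 + 4² = -48 + 16 = -32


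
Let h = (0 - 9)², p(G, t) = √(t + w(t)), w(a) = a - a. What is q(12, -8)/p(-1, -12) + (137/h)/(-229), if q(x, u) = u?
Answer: -137/18549 + 4*I*√3/3 ≈ -0.0073858 + 2.3094*I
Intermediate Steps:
w(a) = 0
p(G, t) = √t (p(G, t) = √(t + 0) = √t)
h = 81 (h = (-9)² = 81)
q(12, -8)/p(-1, -12) + (137/h)/(-229) = -8*(-I*√3/6) + (137/81)/(-229) = -8*(-I*√3/6) + (137*(1/81))*(-1/229) = -(-4)*I*√3/3 + (137/81)*(-1/229) = 4*I*√3/3 - 137/18549 = -137/18549 + 4*I*√3/3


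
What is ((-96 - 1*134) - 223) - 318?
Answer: -771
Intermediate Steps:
((-96 - 1*134) - 223) - 318 = ((-96 - 134) - 223) - 318 = (-230 - 223) - 318 = -453 - 318 = -771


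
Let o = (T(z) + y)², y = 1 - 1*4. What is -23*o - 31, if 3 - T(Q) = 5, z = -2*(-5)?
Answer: -606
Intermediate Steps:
y = -3 (y = 1 - 4 = -3)
z = 10
T(Q) = -2 (T(Q) = 3 - 1*5 = 3 - 5 = -2)
o = 25 (o = (-2 - 3)² = (-5)² = 25)
-23*o - 31 = -23*25 - 31 = -575 - 31 = -606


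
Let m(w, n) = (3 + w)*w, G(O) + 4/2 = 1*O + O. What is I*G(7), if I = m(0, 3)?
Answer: 0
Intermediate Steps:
G(O) = -2 + 2*O (G(O) = -2 + (1*O + O) = -2 + (O + O) = -2 + 2*O)
m(w, n) = w*(3 + w)
I = 0 (I = 0*(3 + 0) = 0*3 = 0)
I*G(7) = 0*(-2 + 2*7) = 0*(-2 + 14) = 0*12 = 0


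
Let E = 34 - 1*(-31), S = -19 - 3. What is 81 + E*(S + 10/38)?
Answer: -25306/19 ≈ -1331.9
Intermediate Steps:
S = -22
E = 65 (E = 34 + 31 = 65)
81 + E*(S + 10/38) = 81 + 65*(-22 + 10/38) = 81 + 65*(-22 + 10*(1/38)) = 81 + 65*(-22 + 5/19) = 81 + 65*(-413/19) = 81 - 26845/19 = -25306/19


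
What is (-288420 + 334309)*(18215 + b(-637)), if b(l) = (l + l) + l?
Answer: 748174256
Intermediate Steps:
b(l) = 3*l (b(l) = 2*l + l = 3*l)
(-288420 + 334309)*(18215 + b(-637)) = (-288420 + 334309)*(18215 + 3*(-637)) = 45889*(18215 - 1911) = 45889*16304 = 748174256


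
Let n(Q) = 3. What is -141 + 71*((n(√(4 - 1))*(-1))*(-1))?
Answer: 72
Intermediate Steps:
-141 + 71*((n(√(4 - 1))*(-1))*(-1)) = -141 + 71*((3*(-1))*(-1)) = -141 + 71*(-3*(-1)) = -141 + 71*3 = -141 + 213 = 72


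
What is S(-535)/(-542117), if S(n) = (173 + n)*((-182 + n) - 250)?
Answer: -350054/542117 ≈ -0.64572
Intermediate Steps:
S(n) = (-432 + n)*(173 + n) (S(n) = (173 + n)*(-432 + n) = (-432 + n)*(173 + n))
S(-535)/(-542117) = (-74736 + (-535)² - 259*(-535))/(-542117) = (-74736 + 286225 + 138565)*(-1/542117) = 350054*(-1/542117) = -350054/542117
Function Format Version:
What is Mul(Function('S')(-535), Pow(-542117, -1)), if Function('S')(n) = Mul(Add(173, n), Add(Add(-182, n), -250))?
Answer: Rational(-350054, 542117) ≈ -0.64572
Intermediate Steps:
Function('S')(n) = Mul(Add(-432, n), Add(173, n)) (Function('S')(n) = Mul(Add(173, n), Add(-432, n)) = Mul(Add(-432, n), Add(173, n)))
Mul(Function('S')(-535), Pow(-542117, -1)) = Mul(Add(-74736, Pow(-535, 2), Mul(-259, -535)), Pow(-542117, -1)) = Mul(Add(-74736, 286225, 138565), Rational(-1, 542117)) = Mul(350054, Rational(-1, 542117)) = Rational(-350054, 542117)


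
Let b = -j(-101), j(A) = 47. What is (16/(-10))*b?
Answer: 376/5 ≈ 75.200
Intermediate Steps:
b = -47 (b = -1*47 = -47)
(16/(-10))*b = (16/(-10))*(-47) = (16*(-⅒))*(-47) = -8/5*(-47) = 376/5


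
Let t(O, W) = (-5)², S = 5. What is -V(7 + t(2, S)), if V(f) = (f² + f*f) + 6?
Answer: -2054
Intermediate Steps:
t(O, W) = 25
V(f) = 6 + 2*f² (V(f) = (f² + f²) + 6 = 2*f² + 6 = 6 + 2*f²)
-V(7 + t(2, S)) = -(6 + 2*(7 + 25)²) = -(6 + 2*32²) = -(6 + 2*1024) = -(6 + 2048) = -1*2054 = -2054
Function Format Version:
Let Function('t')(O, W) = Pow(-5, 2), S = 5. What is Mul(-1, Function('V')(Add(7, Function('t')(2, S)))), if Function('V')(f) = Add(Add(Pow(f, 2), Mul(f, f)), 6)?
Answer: -2054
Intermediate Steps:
Function('t')(O, W) = 25
Function('V')(f) = Add(6, Mul(2, Pow(f, 2))) (Function('V')(f) = Add(Add(Pow(f, 2), Pow(f, 2)), 6) = Add(Mul(2, Pow(f, 2)), 6) = Add(6, Mul(2, Pow(f, 2))))
Mul(-1, Function('V')(Add(7, Function('t')(2, S)))) = Mul(-1, Add(6, Mul(2, Pow(Add(7, 25), 2)))) = Mul(-1, Add(6, Mul(2, Pow(32, 2)))) = Mul(-1, Add(6, Mul(2, 1024))) = Mul(-1, Add(6, 2048)) = Mul(-1, 2054) = -2054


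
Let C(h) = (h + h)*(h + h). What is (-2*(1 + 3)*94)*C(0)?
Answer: 0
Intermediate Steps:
C(h) = 4*h² (C(h) = (2*h)*(2*h) = 4*h²)
(-2*(1 + 3)*94)*C(0) = (-2*(1 + 3)*94)*(4*0²) = (-2*4*94)*(4*0) = -8*94*0 = -752*0 = 0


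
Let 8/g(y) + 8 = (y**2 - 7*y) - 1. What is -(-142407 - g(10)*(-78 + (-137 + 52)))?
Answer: 2989243/21 ≈ 1.4235e+5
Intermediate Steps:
g(y) = 8/(-9 + y**2 - 7*y) (g(y) = 8/(-8 + ((y**2 - 7*y) - 1)) = 8/(-8 + (-1 + y**2 - 7*y)) = 8/(-9 + y**2 - 7*y))
-(-142407 - g(10)*(-78 + (-137 + 52))) = -(-142407 - 8/(-9 + 10**2 - 7*10)*(-78 + (-137 + 52))) = -(-142407 - 8/(-9 + 100 - 70)*(-78 - 85)) = -(-142407 - 8/21*(-163)) = -(-142407 - 8*(1/21)*(-163)) = -(-142407 - 8*(-163)/21) = -(-142407 - 1*(-1304/21)) = -(-142407 + 1304/21) = -1*(-2989243/21) = 2989243/21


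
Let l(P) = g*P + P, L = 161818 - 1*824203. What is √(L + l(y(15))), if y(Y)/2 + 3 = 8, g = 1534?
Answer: I*√647035 ≈ 804.38*I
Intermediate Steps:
L = -662385 (L = 161818 - 824203 = -662385)
y(Y) = 10 (y(Y) = -6 + 2*8 = -6 + 16 = 10)
l(P) = 1535*P (l(P) = 1534*P + P = 1535*P)
√(L + l(y(15))) = √(-662385 + 1535*10) = √(-662385 + 15350) = √(-647035) = I*√647035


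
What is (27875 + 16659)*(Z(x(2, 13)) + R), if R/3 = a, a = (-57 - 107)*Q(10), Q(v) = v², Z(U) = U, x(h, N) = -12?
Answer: -2191607208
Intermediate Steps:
a = -16400 (a = (-57 - 107)*10² = -164*100 = -16400)
R = -49200 (R = 3*(-16400) = -49200)
(27875 + 16659)*(Z(x(2, 13)) + R) = (27875 + 16659)*(-12 - 49200) = 44534*(-49212) = -2191607208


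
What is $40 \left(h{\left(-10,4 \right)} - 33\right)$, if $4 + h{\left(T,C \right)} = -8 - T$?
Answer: $-1400$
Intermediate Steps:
$h{\left(T,C \right)} = -12 - T$ ($h{\left(T,C \right)} = -4 - \left(8 + T\right) = -12 - T$)
$40 \left(h{\left(-10,4 \right)} - 33\right) = 40 \left(\left(-12 - -10\right) - 33\right) = 40 \left(\left(-12 + 10\right) - 33\right) = 40 \left(-2 - 33\right) = 40 \left(-35\right) = -1400$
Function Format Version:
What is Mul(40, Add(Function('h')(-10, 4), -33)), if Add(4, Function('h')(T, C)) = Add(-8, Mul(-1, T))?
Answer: -1400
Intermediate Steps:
Function('h')(T, C) = Add(-12, Mul(-1, T)) (Function('h')(T, C) = Add(-4, Add(-8, Mul(-1, T))) = Add(-12, Mul(-1, T)))
Mul(40, Add(Function('h')(-10, 4), -33)) = Mul(40, Add(Add(-12, Mul(-1, -10)), -33)) = Mul(40, Add(Add(-12, 10), -33)) = Mul(40, Add(-2, -33)) = Mul(40, -35) = -1400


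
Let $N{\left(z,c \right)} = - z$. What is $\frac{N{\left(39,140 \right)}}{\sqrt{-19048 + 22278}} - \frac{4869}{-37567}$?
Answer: $\frac{4869}{37567} - \frac{39 \sqrt{3230}}{3230} \approx -0.55661$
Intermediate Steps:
$\frac{N{\left(39,140 \right)}}{\sqrt{-19048 + 22278}} - \frac{4869}{-37567} = \frac{\left(-1\right) 39}{\sqrt{-19048 + 22278}} - \frac{4869}{-37567} = - \frac{39}{\sqrt{3230}} - - \frac{4869}{37567} = - 39 \frac{\sqrt{3230}}{3230} + \frac{4869}{37567} = - \frac{39 \sqrt{3230}}{3230} + \frac{4869}{37567} = \frac{4869}{37567} - \frac{39 \sqrt{3230}}{3230}$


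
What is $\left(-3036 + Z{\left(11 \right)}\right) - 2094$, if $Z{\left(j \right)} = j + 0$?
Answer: $-5119$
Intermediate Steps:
$Z{\left(j \right)} = j$
$\left(-3036 + Z{\left(11 \right)}\right) - 2094 = \left(-3036 + 11\right) - 2094 = -3025 - 2094 = -5119$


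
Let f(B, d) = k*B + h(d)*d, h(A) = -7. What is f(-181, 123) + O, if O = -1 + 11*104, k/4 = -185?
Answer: 134222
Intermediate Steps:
k = -740 (k = 4*(-185) = -740)
f(B, d) = -740*B - 7*d
O = 1143 (O = -1 + 1144 = 1143)
f(-181, 123) + O = (-740*(-181) - 7*123) + 1143 = (133940 - 861) + 1143 = 133079 + 1143 = 134222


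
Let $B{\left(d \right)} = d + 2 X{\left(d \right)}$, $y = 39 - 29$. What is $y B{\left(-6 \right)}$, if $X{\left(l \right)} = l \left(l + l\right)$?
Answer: $1380$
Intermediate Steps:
$y = 10$ ($y = 39 - 29 = 10$)
$X{\left(l \right)} = 2 l^{2}$ ($X{\left(l \right)} = l 2 l = 2 l^{2}$)
$B{\left(d \right)} = d + 4 d^{2}$ ($B{\left(d \right)} = d + 2 \cdot 2 d^{2} = d + 4 d^{2}$)
$y B{\left(-6 \right)} = 10 \left(- 6 \left(1 + 4 \left(-6\right)\right)\right) = 10 \left(- 6 \left(1 - 24\right)\right) = 10 \left(\left(-6\right) \left(-23\right)\right) = 10 \cdot 138 = 1380$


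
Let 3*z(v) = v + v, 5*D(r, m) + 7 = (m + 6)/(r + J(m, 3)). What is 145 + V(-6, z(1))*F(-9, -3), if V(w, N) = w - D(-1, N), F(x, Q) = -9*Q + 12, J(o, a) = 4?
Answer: -776/15 ≈ -51.733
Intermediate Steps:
F(x, Q) = 12 - 9*Q
D(r, m) = -7/5 + (6 + m)/(5*(4 + r)) (D(r, m) = -7/5 + ((m + 6)/(r + 4))/5 = -7/5 + ((6 + m)/(4 + r))/5 = -7/5 + (6 + m)/(5*(4 + r)))
z(v) = 2*v/3 (z(v) = (v + v)/3 = (2*v)/3 = 2*v/3)
V(w, N) = 1 + w - N/15 (V(w, N) = w - (-22 + N - 7*(-1))/(5*(4 - 1)) = w - (-22 + N + 7)/(5*3) = w - (-15 + N)/(5*3) = w - (-1 + N/15) = w + (1 - N/15) = 1 + w - N/15)
145 + V(-6, z(1))*F(-9, -3) = 145 + (1 - 6 - 2/45)*(12 - 9*(-3)) = 145 + (1 - 6 - 1/15*⅔)*(12 + 27) = 145 + (1 - 6 - 2/45)*39 = 145 - 227/45*39 = 145 - 2951/15 = -776/15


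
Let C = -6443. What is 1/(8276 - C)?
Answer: 1/14719 ≈ 6.7939e-5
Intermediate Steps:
1/(8276 - C) = 1/(8276 - 1*(-6443)) = 1/(8276 + 6443) = 1/14719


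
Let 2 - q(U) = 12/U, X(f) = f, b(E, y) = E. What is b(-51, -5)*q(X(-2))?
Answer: -408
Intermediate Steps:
q(U) = 2 - 12/U
b(-51, -5)*q(X(-2)) = -51*(2 - 12/(-2)) = -51*(2 - 12*(-1/2)) = -51*(2 + 6) = -51*8 = -408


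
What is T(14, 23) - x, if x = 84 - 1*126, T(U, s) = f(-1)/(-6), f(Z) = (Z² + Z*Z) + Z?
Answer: 251/6 ≈ 41.833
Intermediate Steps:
f(Z) = Z + 2*Z² (f(Z) = (Z² + Z²) + Z = 2*Z² + Z = Z + 2*Z²)
T(U, s) = -⅙ (T(U, s) = -(1 + 2*(-1))/(-6) = -(1 - 2)*(-⅙) = -1*(-1)*(-⅙) = 1*(-⅙) = -⅙)
x = -42 (x = 84 - 126 = -42)
T(14, 23) - x = -⅙ - 1*(-42) = -⅙ + 42 = 251/6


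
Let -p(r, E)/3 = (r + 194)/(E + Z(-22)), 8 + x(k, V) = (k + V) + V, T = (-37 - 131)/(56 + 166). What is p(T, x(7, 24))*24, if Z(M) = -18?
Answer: -514800/1073 ≈ -479.78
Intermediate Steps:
T = -28/37 (T = -168/222 = -168*1/222 = -28/37 ≈ -0.75676)
x(k, V) = -8 + k + 2*V (x(k, V) = -8 + ((k + V) + V) = -8 + ((V + k) + V) = -8 + (k + 2*V) = -8 + k + 2*V)
p(r, E) = -3*(194 + r)/(-18 + E) (p(r, E) = -3*(r + 194)/(E - 18) = -3*(194 + r)/(-18 + E))
p(T, x(7, 24))*24 = (3*(-194 - 1*(-28/37))/(-18 + (-8 + 7 + 2*24)))*24 = (3*(-194 + 28/37)/(-18 + (-8 + 7 + 48)))*24 = (3*(-7150/37)/(-18 + 47))*24 = (3*(-7150/37)/29)*24 = (3*(1/29)*(-7150/37))*24 = -21450/1073*24 = -514800/1073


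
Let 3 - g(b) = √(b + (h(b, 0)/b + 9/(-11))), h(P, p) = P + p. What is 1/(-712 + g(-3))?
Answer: -7799/5529522 + I*√341/5529522 ≈ -0.0014104 + 3.3396e-6*I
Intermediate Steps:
g(b) = 3 - √(2/11 + b) (g(b) = 3 - √(b + ((b + 0)/b + 9/(-11))) = 3 - √(b + (b/b + 9*(-1/11))) = 3 - √(b + (1 - 9/11)) = 3 - √(b + 2/11) = 3 - √(2/11 + b))
1/(-712 + g(-3)) = 1/(-712 + (3 - √(22 + 121*(-3))/11)) = 1/(-712 + (3 - √(22 - 363)/11)) = 1/(-712 + (3 - I*√341/11)) = 1/(-709 - I*√341/11)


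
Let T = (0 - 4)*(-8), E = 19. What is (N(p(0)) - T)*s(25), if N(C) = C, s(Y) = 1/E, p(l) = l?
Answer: -32/19 ≈ -1.6842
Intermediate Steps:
s(Y) = 1/19
T = 32 (T = -4*(-8) = 32)
(N(p(0)) - T)*s(25) = (0 - 1*32)*(1/19) = (0 - 32)*(1/19) = -32*1/19 = -32/19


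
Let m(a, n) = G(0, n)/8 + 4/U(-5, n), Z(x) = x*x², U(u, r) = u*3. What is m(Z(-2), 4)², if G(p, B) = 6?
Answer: 841/3600 ≈ 0.23361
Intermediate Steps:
U(u, r) = 3*u
Z(x) = x³
m(a, n) = 29/60 (m(a, n) = 6/8 + 4/((3*(-5))) = 6*(⅛) + 4/(-15) = ¾ + 4*(-1/15) = ¾ - 4/15 = 29/60)
m(Z(-2), 4)² = (29/60)² = 841/3600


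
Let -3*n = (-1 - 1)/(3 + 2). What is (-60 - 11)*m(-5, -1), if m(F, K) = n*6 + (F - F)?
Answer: -284/5 ≈ -56.800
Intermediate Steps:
n = 2/15 (n = -(-1 - 1)/(3*(3 + 2)) = -(-2)/(3*5) = -1/3*(-2/5) = 2/15 ≈ 0.13333)
m(F, K) = 4/5 (m(F, K) = (2/15)*6 + (F - F) = 4/5 + 0 = 4/5)
(-60 - 11)*m(-5, -1) = (-60 - 11)*(4/5) = -71*4/5 = -284/5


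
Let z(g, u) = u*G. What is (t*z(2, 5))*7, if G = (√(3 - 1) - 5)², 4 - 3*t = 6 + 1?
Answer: -945 + 350*√2 ≈ -450.03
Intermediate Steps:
t = -1 (t = 4/3 - (6 + 1)/3 = 4/3 - ⅓*7 = 4/3 - 7/3 = -1)
G = (-5 + √2)² (G = (√2 - 5)² = (-5 + √2)² ≈ 12.858)
z(g, u) = u*(5 - √2)²
(t*z(2, 5))*7 = -5*(5 - √2)²*7 = -35*(5 - √2)²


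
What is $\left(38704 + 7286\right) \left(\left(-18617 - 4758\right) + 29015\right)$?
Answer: $259383600$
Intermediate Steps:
$\left(38704 + 7286\right) \left(\left(-18617 - 4758\right) + 29015\right) = 45990 \left(\left(-18617 - 4758\right) + 29015\right) = 45990 \left(-23375 + 29015\right) = 45990 \cdot 5640 = 259383600$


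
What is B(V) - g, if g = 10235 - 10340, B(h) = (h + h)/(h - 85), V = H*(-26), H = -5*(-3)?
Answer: 10131/95 ≈ 106.64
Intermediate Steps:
H = 15
V = -390 (V = 15*(-26) = -390)
B(h) = 2*h/(-85 + h) (B(h) = (2*h)/(-85 + h) = 2*h/(-85 + h))
g = -105
B(V) - g = 2*(-390)/(-85 - 390) - 1*(-105) = 2*(-390)/(-475) + 105 = 2*(-390)*(-1/475) + 105 = 156/95 + 105 = 10131/95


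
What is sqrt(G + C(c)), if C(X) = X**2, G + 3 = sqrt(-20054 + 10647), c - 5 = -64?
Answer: sqrt(3478 + I*sqrt(9407)) ≈ 58.98 + 0.8222*I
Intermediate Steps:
c = -59 (c = 5 - 64 = -59)
G = -3 + I*sqrt(9407) (G = -3 + sqrt(-20054 + 10647) = -3 + sqrt(-9407) = -3 + I*sqrt(9407) ≈ -3.0 + 96.99*I)
sqrt(G + C(c)) = sqrt((-3 + I*sqrt(9407)) + (-59)**2) = sqrt((-3 + I*sqrt(9407)) + 3481) = sqrt(3478 + I*sqrt(9407))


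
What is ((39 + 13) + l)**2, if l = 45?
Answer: 9409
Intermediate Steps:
((39 + 13) + l)**2 = ((39 + 13) + 45)**2 = (52 + 45)**2 = 97**2 = 9409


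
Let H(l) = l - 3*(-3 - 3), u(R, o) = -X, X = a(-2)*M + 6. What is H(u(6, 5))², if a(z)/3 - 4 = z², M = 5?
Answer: 11664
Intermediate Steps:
a(z) = 12 + 3*z²
X = 126 (X = (12 + 3*(-2)²)*5 + 6 = (12 + 3*4)*5 + 6 = (12 + 12)*5 + 6 = 24*5 + 6 = 120 + 6 = 126)
u(R, o) = -126 (u(R, o) = -1*126 = -126)
H(l) = 18 + l (H(l) = l - 3*(-6) = l + 18 = 18 + l)
H(u(6, 5))² = (18 - 126)² = (-108)² = 11664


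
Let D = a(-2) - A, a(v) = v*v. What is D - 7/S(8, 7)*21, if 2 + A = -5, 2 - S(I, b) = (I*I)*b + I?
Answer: 5141/454 ≈ 11.324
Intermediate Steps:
S(I, b) = 2 - I - b*I**2 (S(I, b) = 2 - ((I*I)*b + I) = 2 - (I**2*b + I) = 2 - (b*I**2 + I) = 2 - (I + b*I**2) = 2 + (-I - b*I**2) = 2 - I - b*I**2)
A = -7 (A = -2 - 5 = -7)
a(v) = v**2
D = 11 (D = (-2)**2 - 1*(-7) = 4 + 7 = 11)
D - 7/S(8, 7)*21 = 11 - 7/(2 - 1*8 - 1*7*8**2)*21 = 11 - 7/(2 - 8 - 1*7*64)*21 = 11 - 7/(2 - 8 - 448)*21 = 11 - 7/(-454)*21 = 11 - 7*(-1/454)*21 = 11 + (7/454)*21 = 11 + 147/454 = 5141/454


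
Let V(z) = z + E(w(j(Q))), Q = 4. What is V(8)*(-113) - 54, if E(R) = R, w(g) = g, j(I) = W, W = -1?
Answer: -845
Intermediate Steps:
j(I) = -1
V(z) = -1 + z (V(z) = z - 1 = -1 + z)
V(8)*(-113) - 54 = (-1 + 8)*(-113) - 54 = 7*(-113) - 54 = -791 - 54 = -845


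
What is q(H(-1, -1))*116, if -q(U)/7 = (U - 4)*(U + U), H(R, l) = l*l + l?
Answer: 0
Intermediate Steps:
H(R, l) = l + l² (H(R, l) = l² + l = l + l²)
q(U) = -14*U*(-4 + U) (q(U) = -7*(U - 4)*(U + U) = -7*(-4 + U)*2*U = -14*U*(-4 + U))
q(H(-1, -1))*116 = (14*(-(1 - 1))*(4 - (-1)*(1 - 1)))*116 = (14*(-1*0)*(4 - (-1)*0))*116 = (14*0*(4 - 1*0))*116 = (14*0*(4 + 0))*116 = (14*0*4)*116 = 0*116 = 0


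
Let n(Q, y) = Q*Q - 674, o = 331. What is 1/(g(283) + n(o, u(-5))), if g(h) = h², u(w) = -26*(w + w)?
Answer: 1/188976 ≈ 5.2917e-6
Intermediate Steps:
u(w) = -52*w
n(Q, y) = -674 + Q² (n(Q, y) = Q² - 674 = -674 + Q²)
1/(g(283) + n(o, u(-5))) = 1/(283² + (-674 + 331²)) = 1/(80089 + (-674 + 109561)) = 1/(80089 + 108887) = 1/188976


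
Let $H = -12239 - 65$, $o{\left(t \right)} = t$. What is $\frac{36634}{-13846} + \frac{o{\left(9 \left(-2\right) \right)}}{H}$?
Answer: $- \frac{112623877}{42590296} \approx -2.6444$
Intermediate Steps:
$H = -12304$ ($H = -12239 - 65 = -12304$)
$\frac{36634}{-13846} + \frac{o{\left(9 \left(-2\right) \right)}}{H} = \frac{36634}{-13846} + \frac{9 \left(-2\right)}{-12304} = 36634 \left(- \frac{1}{13846}\right) - - \frac{9}{6152} = - \frac{18317}{6923} + \frac{9}{6152} = - \frac{112623877}{42590296}$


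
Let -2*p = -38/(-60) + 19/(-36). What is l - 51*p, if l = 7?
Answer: 1163/120 ≈ 9.6917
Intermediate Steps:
p = -19/360 (p = -(-38/(-60) + 19/(-36))/2 = -(-38*(-1/60) + 19*(-1/36))/2 = -(19/30 - 19/36)/2 = -½*19/180 = -19/360 ≈ -0.052778)
l - 51*p = 7 - 51*(-19/360) = 7 + 323/120 = 1163/120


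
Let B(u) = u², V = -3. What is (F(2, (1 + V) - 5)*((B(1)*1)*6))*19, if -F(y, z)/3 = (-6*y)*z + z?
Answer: -26334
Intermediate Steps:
F(y, z) = -3*z + 18*y*z (F(y, z) = -3*((-6*y)*z + z) = -3*(-6*y*z + z) = -3*(z - 6*y*z) = -3*z + 18*y*z)
(F(2, (1 + V) - 5)*((B(1)*1)*6))*19 = ((3*((1 - 3) - 5)*(-1 + 6*2))*((1²*1)*6))*19 = ((3*(-2 - 5)*(-1 + 12))*((1*1)*6))*19 = ((3*(-7)*11)*(1*6))*19 = -231*6*19 = -1386*19 = -26334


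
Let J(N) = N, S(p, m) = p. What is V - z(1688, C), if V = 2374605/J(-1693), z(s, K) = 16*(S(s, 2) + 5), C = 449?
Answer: -48234589/1693 ≈ -28491.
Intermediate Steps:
z(s, K) = 80 + 16*s (z(s, K) = 16*(s + 5) = 16*(5 + s) = 80 + 16*s)
V = -2374605/1693 (V = 2374605/(-1693) = 2374605*(-1/1693) = -2374605/1693 ≈ -1402.6)
V - z(1688, C) = -2374605/1693 - (80 + 16*1688) = -2374605/1693 - (80 + 27008) = -2374605/1693 - 1*27088 = -2374605/1693 - 27088 = -48234589/1693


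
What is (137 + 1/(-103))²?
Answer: 199092100/10609 ≈ 18766.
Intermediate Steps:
(137 + 1/(-103))² = (137 - 1/103)² = (14110/103)² = 199092100/10609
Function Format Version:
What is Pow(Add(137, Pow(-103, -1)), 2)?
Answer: Rational(199092100, 10609) ≈ 18766.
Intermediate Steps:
Pow(Add(137, Pow(-103, -1)), 2) = Pow(Add(137, Rational(-1, 103)), 2) = Pow(Rational(14110, 103), 2) = Rational(199092100, 10609)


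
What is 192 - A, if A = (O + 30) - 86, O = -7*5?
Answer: 283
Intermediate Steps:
O = -35
A = -91 (A = (-35 + 30) - 86 = -5 - 86 = -91)
192 - A = 192 - 1*(-91) = 192 + 91 = 283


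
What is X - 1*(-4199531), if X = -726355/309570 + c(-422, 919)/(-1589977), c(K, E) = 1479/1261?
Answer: 521309141056129121005/124135155168258 ≈ 4.1995e+6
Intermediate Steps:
c(K, E) = 1479/1261 (c(K, E) = 1479*(1/1261) = 1479/1261)
X = -291262780565993/124135155168258 (X = -726355/309570 + (1479/1261)/(-1589977) = -726355*1/309570 + (1479/1261)*(-1/1589977) = -145271/61914 - 1479/2004960997 = -291262780565993/124135155168258 ≈ -2.3463)
X - 1*(-4199531) = -291262780565993/124135155168258 - 1*(-4199531) = -291262780565993/124135155168258 + 4199531 = 521309141056129121005/124135155168258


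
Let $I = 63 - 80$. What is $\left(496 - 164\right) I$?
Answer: $-5644$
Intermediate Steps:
$I = -17$
$\left(496 - 164\right) I = \left(496 - 164\right) \left(-17\right) = 332 \left(-17\right) = -5644$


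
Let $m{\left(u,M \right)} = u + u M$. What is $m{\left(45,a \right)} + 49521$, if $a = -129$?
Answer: $43761$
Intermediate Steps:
$m{\left(u,M \right)} = u + M u$
$m{\left(45,a \right)} + 49521 = 45 \left(1 - 129\right) + 49521 = 45 \left(-128\right) + 49521 = -5760 + 49521 = 43761$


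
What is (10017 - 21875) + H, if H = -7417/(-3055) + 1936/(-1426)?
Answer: -25826942389/2178215 ≈ -11857.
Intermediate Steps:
H = 2331081/2178215 (H = -7417*(-1/3055) + 1936*(-1/1426) = 7417/3055 - 968/713 = 2331081/2178215 ≈ 1.0702)
(10017 - 21875) + H = (10017 - 21875) + 2331081/2178215 = -11858 + 2331081/2178215 = -25826942389/2178215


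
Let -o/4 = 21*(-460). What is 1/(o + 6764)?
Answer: 1/45404 ≈ 2.2024e-5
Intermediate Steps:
o = 38640 (o = -84*(-460) = -4*(-9660) = 38640)
1/(o + 6764) = 1/(38640 + 6764) = 1/45404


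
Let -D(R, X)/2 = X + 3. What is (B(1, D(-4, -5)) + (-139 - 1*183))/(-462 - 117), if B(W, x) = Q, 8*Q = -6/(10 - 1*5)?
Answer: 6443/11580 ≈ 0.55639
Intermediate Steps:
D(R, X) = -6 - 2*X (D(R, X) = -2*(X + 3) = -2*(3 + X) = -6 - 2*X)
Q = -3/20 (Q = (-6/(10 - 1*5))/8 = (-6/(10 - 5))/8 = (-6/5)/8 = (-6*1/5)/8 = (1/8)*(-6/5) = -3/20 ≈ -0.15000)
B(W, x) = -3/20
(B(1, D(-4, -5)) + (-139 - 1*183))/(-462 - 117) = (-3/20 + (-139 - 1*183))/(-462 - 117) = (-3/20 + (-139 - 183))/(-579) = (-3/20 - 322)*(-1/579) = -6443/20*(-1/579) = 6443/11580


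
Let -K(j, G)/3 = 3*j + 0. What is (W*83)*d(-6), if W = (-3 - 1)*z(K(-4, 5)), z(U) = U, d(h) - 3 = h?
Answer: 35856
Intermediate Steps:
K(j, G) = -9*j (K(j, G) = -3*(3*j + 0) = -9*j)
d(h) = 3 + h
W = -144 (W = (-3 - 1)*(-9*(-4)) = -4*36 = -144)
(W*83)*d(-6) = (-144*83)*(3 - 6) = -11952*(-3) = 35856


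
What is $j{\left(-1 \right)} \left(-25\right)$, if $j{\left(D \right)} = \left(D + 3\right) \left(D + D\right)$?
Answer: $100$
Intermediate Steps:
$j{\left(D \right)} = 2 D \left(3 + D\right)$ ($j{\left(D \right)} = \left(3 + D\right) 2 D = 2 D \left(3 + D\right)$)
$j{\left(-1 \right)} \left(-25\right) = 2 \left(-1\right) \left(3 - 1\right) \left(-25\right) = 2 \left(-1\right) 2 \left(-25\right) = \left(-4\right) \left(-25\right) = 100$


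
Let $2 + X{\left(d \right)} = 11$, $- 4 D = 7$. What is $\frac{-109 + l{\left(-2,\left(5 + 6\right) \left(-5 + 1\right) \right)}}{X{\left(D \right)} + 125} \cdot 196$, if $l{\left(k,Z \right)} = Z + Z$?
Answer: $- \frac{19306}{67} \approx -288.15$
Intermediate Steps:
$D = - \frac{7}{4}$ ($D = \left(- \frac{1}{4}\right) 7 = - \frac{7}{4} \approx -1.75$)
$X{\left(d \right)} = 9$ ($X{\left(d \right)} = -2 + 11 = 9$)
$l{\left(k,Z \right)} = 2 Z$
$\frac{-109 + l{\left(-2,\left(5 + 6\right) \left(-5 + 1\right) \right)}}{X{\left(D \right)} + 125} \cdot 196 = \frac{-109 + 2 \left(5 + 6\right) \left(-5 + 1\right)}{9 + 125} \cdot 196 = \frac{-109 + 2 \cdot 11 \left(-4\right)}{134} \cdot 196 = \left(-109 + 2 \left(-44\right)\right) \frac{1}{134} \cdot 196 = \left(-109 - 88\right) \frac{1}{134} \cdot 196 = \left(-197\right) \frac{1}{134} \cdot 196 = \left(- \frac{197}{134}\right) 196 = - \frac{19306}{67}$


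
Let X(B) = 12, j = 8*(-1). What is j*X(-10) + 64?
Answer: -32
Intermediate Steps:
j = -8
j*X(-10) + 64 = -8*12 + 64 = -96 + 64 = -32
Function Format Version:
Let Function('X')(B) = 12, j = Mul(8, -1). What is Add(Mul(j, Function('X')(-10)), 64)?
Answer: -32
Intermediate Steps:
j = -8
Add(Mul(j, Function('X')(-10)), 64) = Add(Mul(-8, 12), 64) = Add(-96, 64) = -32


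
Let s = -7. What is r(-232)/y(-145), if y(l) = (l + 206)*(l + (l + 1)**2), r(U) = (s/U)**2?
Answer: 49/67605689024 ≈ 7.2479e-10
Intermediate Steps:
r(U) = 49/U**2 (r(U) = (-7/U)**2 = 49/U**2)
y(l) = (206 + l)*(l + (1 + l)**2)
r(-232)/y(-145) = (49/(-232)**2)/(206 + (-145)**3 + 209*(-145)**2 + 619*(-145)) = (49*(1/53824))/(206 - 3048625 + 209*21025 - 89755) = 49/(53824*(206 - 3048625 + 4394225 - 89755)) = (49/53824)/1256051 = (49/53824)*(1/1256051) = 49/67605689024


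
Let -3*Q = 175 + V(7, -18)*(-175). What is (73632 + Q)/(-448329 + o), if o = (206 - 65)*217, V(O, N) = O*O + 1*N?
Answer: -37691/208866 ≈ -0.18046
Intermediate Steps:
V(O, N) = N + O² (V(O, N) = O² + N = N + O²)
Q = 1750 (Q = -(175 + (-18 + 7²)*(-175))/3 = -(175 + (-18 + 49)*(-175))/3 = -(175 + 31*(-175))/3 = -(175 - 5425)/3 = -⅓*(-5250) = 1750)
o = 30597 (o = 141*217 = 30597)
(73632 + Q)/(-448329 + o) = (73632 + 1750)/(-448329 + 30597) = 75382/(-417732) = 75382*(-1/417732) = -37691/208866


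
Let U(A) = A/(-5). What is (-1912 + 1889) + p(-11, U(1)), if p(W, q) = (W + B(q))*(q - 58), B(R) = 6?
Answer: 268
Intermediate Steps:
U(A) = -A/5 (U(A) = A*(-1/5) = -A/5)
p(W, q) = (-58 + q)*(6 + W) (p(W, q) = (W + 6)*(q - 58) = (6 + W)*(-58 + q) = (-58 + q)*(6 + W))
(-1912 + 1889) + p(-11, U(1)) = (-1912 + 1889) + (-348 - 58*(-11) + 6*(-1/5*1) - (-11)/5) = -23 + (-348 + 638 + 6*(-1/5) - 11*(-1/5)) = -23 + (-348 + 638 - 6/5 + 11/5) = -23 + 291 = 268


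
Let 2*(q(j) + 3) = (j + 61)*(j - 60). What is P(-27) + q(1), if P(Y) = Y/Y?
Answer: -1831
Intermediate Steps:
P(Y) = 1
q(j) = -3 + (-60 + j)*(61 + j)/2 (q(j) = -3 + ((j + 61)*(j - 60))/2 = -3 + ((61 + j)*(-60 + j))/2 = -3 + ((-60 + j)*(61 + j))/2 = -3 + (-60 + j)*(61 + j)/2)
P(-27) + q(1) = 1 + (-1833 + (1/2)*1 + (1/2)*1**2) = 1 + (-1833 + 1/2 + (1/2)*1) = 1 + (-1833 + 1/2 + 1/2) = 1 - 1832 = -1831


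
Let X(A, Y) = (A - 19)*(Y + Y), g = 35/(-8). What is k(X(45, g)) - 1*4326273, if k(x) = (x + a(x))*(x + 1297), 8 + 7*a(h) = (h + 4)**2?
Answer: 171426285/56 ≈ 3.0612e+6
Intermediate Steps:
g = -35/8 (g = 35*(-1/8) = -35/8 ≈ -4.3750)
a(h) = -8/7 + (4 + h)**2/7 (a(h) = -8/7 + (h + 4)**2/7 = -8/7 + (4 + h)**2/7)
X(A, Y) = 2*Y*(-19 + A) (X(A, Y) = (-19 + A)*(2*Y) = 2*Y*(-19 + A))
k(x) = (1297 + x)*(-8/7 + x + (4 + x)**2/7) (k(x) = (x + (-8/7 + (4 + x)**2/7))*(x + 1297) = (-8/7 + x + (4 + x)**2/7)*(1297 + x) = (1297 + x)*(-8/7 + x + (4 + x)**2/7))
k(X(45, g)) - 1*4326273 = (10376/7 + (2*(-35/8)*(-19 + 45))**3/7 + 1312*(2*(-35/8)*(-19 + 45))**2/7 + 19463*(2*(-35/8)*(-19 + 45))/7) - 1*4326273 = (10376/7 + (2*(-35/8)*26)**3/7 + 1312*(2*(-35/8)*26)**2/7 + 19463*(2*(-35/8)*26)/7) - 4326273 = (10376/7 + (-455/2)**3/7 + 1312*(-455/2)**2/7 + (19463/7)*(-455/2)) - 4326273 = (10376/7 + (1/7)*(-94196375/8) + (1312/7)*(207025/4) - 1265095/2) - 4326273 = (10376/7 - 13456625/8 + 9700600 - 1265095/2) - 4326273 = 413697573/56 - 4326273 = 171426285/56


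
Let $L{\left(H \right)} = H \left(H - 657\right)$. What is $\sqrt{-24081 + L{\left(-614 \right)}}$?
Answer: $17 \sqrt{2617} \approx 869.66$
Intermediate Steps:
$L{\left(H \right)} = H \left(-657 + H\right)$
$\sqrt{-24081 + L{\left(-614 \right)}} = \sqrt{-24081 - 614 \left(-657 - 614\right)} = \sqrt{-24081 - -780394} = \sqrt{-24081 + 780394} = \sqrt{756313} = 17 \sqrt{2617}$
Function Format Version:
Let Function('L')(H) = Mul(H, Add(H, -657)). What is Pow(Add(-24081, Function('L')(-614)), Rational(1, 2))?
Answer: Mul(17, Pow(2617, Rational(1, 2))) ≈ 869.66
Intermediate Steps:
Function('L')(H) = Mul(H, Add(-657, H))
Pow(Add(-24081, Function('L')(-614)), Rational(1, 2)) = Pow(Add(-24081, Mul(-614, Add(-657, -614))), Rational(1, 2)) = Pow(Add(-24081, Mul(-614, -1271)), Rational(1, 2)) = Pow(Add(-24081, 780394), Rational(1, 2)) = Pow(756313, Rational(1, 2)) = Mul(17, Pow(2617, Rational(1, 2)))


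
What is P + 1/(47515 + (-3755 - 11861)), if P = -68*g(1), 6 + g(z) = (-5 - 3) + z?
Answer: 28198717/31899 ≈ 884.00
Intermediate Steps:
g(z) = -14 + z (g(z) = -6 + ((-5 - 3) + z) = -6 + (-8 + z) = -14 + z)
P = 884 (P = -68*(-14 + 1) = -68*(-13) = 884)
P + 1/(47515 + (-3755 - 11861)) = 884 + 1/(47515 + (-3755 - 11861)) = 884 + 1/(47515 - 15616) = 884 + 1/31899 = 28198717/31899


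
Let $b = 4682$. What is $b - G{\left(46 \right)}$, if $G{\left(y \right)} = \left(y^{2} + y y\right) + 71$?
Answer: $379$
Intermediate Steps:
$G{\left(y \right)} = 71 + 2 y^{2}$ ($G{\left(y \right)} = \left(y^{2} + y^{2}\right) + 71 = 2 y^{2} + 71 = 71 + 2 y^{2}$)
$b - G{\left(46 \right)} = 4682 - \left(71 + 2 \cdot 46^{2}\right) = 4682 - \left(71 + 2 \cdot 2116\right) = 4682 - \left(71 + 4232\right) = 4682 - 4303 = 379$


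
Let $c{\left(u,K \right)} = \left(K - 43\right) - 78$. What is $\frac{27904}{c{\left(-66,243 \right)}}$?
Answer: $\frac{13952}{61} \approx 228.72$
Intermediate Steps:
$c{\left(u,K \right)} = -121 + K$ ($c{\left(u,K \right)} = \left(-43 + K\right) - 78 = -121 + K$)
$\frac{27904}{c{\left(-66,243 \right)}} = \frac{27904}{-121 + 243} = \frac{27904}{122} = 27904 \cdot \frac{1}{122} = \frac{13952}{61}$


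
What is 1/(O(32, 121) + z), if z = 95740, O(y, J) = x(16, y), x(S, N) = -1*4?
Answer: 1/95736 ≈ 1.0445e-5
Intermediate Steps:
x(S, N) = -4
O(y, J) = -4
1/(O(32, 121) + z) = 1/(-4 + 95740) = 1/95736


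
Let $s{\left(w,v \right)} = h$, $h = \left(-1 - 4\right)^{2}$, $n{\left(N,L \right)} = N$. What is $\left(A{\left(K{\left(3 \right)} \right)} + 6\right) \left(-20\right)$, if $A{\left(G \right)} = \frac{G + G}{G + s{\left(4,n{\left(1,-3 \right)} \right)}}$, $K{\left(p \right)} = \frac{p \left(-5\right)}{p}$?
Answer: $-110$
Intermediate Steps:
$h = 25$ ($h = \left(-5\right)^{2} = 25$)
$s{\left(w,v \right)} = 25$
$K{\left(p \right)} = -5$ ($K{\left(p \right)} = \frac{\left(-5\right) p}{p} = -5$)
$A{\left(G \right)} = \frac{2 G}{25 + G}$ ($A{\left(G \right)} = \frac{G + G}{G + 25} = \frac{2 G}{25 + G}$)
$\left(A{\left(K{\left(3 \right)} \right)} + 6\right) \left(-20\right) = \left(2 \left(-5\right) \frac{1}{25 - 5} + 6\right) \left(-20\right) = \left(2 \left(-5\right) \frac{1}{20} + 6\right) \left(-20\right) = \left(- \frac{1}{2} + 6\right) \left(-20\right) = \frac{11}{2} \left(-20\right) = -110$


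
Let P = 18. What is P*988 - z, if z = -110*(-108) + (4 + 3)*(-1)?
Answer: 5911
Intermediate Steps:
z = 11873 (z = 11880 + 7*(-1) = 11880 - 7 = 11873)
P*988 - z = 18*988 - 1*11873 = 17784 - 11873 = 5911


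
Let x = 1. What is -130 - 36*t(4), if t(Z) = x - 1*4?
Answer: -22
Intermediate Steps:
t(Z) = -3 (t(Z) = 1 - 1*4 = 1 - 4 = -3)
-130 - 36*t(4) = -130 - 36*(-3) = -130 + 108 = -22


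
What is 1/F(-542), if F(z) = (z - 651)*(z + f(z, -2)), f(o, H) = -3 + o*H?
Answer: -1/643027 ≈ -1.5551e-6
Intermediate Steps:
f(o, H) = -3 + H*o
F(z) = (-651 + z)*(-3 - z) (F(z) = (z - 651)*(z + (-3 - 2*z)) = (-651 + z)*(-3 - z))
1/F(-542) = 1/(1953 - 1*(-542)**2 + 648*(-542)) = 1/(1953 - 1*293764 - 351216) = 1/(1953 - 293764 - 351216) = 1/(-643027) = -1/643027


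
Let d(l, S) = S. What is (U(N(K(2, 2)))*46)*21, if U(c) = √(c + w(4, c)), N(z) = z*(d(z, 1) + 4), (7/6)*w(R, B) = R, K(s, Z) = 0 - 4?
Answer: 276*I*√203 ≈ 3932.4*I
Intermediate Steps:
K(s, Z) = -4
w(R, B) = 6*R/7
N(z) = 5*z (N(z) = z*(1 + 4) = z*5 = 5*z)
U(c) = √(24/7 + c) (U(c) = √(c + (6/7)*4) = √(c + 24/7) = √(24/7 + c))
(U(N(K(2, 2)))*46)*21 = ((√(168 + 49*(5*(-4)))/7)*46)*21 = ((√(168 + 49*(-20))/7)*46)*21 = ((√(168 - 980)/7)*46)*21 = ((√(-812)/7)*46)*21 = (((2*I*√203)/7)*46)*21 = ((2*I*√203/7)*46)*21 = (92*I*√203/7)*21 = 276*I*√203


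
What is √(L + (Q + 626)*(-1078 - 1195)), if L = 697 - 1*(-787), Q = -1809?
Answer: 7*√54907 ≈ 1640.3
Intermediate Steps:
L = 1484 (L = 697 + 787 = 1484)
√(L + (Q + 626)*(-1078 - 1195)) = √(1484 + (-1809 + 626)*(-1078 - 1195)) = √(1484 - 1183*(-2273)) = √(1484 + 2688959) = √2690443 = 7*√54907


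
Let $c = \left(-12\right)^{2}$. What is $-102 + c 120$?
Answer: $17178$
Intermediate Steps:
$c = 144$
$-102 + c 120 = -102 + 144 \cdot 120 = -102 + 17280 = 17178$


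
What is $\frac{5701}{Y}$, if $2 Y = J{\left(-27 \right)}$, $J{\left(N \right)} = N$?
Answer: $- \frac{11402}{27} \approx -422.3$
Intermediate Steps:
$Y = - \frac{27}{2}$ ($Y = \frac{1}{2} \left(-27\right) = - \frac{27}{2} \approx -13.5$)
$\frac{5701}{Y} = \frac{5701}{- \frac{27}{2}} = 5701 \left(- \frac{2}{27}\right) = - \frac{11402}{27}$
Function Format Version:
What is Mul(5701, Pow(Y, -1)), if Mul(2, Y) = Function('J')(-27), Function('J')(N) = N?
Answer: Rational(-11402, 27) ≈ -422.30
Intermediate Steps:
Y = Rational(-27, 2) (Y = Mul(Rational(1, 2), -27) = Rational(-27, 2) ≈ -13.500)
Mul(5701, Pow(Y, -1)) = Mul(5701, Pow(Rational(-27, 2), -1)) = Mul(5701, Rational(-2, 27)) = Rational(-11402, 27)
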